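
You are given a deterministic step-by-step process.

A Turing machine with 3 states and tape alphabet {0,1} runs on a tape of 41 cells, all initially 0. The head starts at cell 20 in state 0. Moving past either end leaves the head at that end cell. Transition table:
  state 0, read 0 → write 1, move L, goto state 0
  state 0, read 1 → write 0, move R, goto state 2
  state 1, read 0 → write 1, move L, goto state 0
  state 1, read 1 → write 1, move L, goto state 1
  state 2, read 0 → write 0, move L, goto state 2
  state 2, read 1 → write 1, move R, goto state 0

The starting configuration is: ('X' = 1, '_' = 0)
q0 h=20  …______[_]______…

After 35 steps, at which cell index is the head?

14

[0] q0 h=20  …______[_]______…
[1] q0 h=19  …______[_]X_____…
[2] q0 h=18  …______[_]XX____…
[3] q0 h=17  …______[_]XXX___…
[4] q0 h=16  …______[_]XXXX__…
[5] q0 h=15  …______[_]XXXXX_…
[6] q0 h=14  …______[_]XXXXXX…
[7] q0 h=13  …______[_]XXXXXX…
[8] q0 h=12  …______[_]XXXXXX…
[9] q0 h=11  …______[_]XXXXXX…
[10] q0 h=10  …______[_]XXXXXX…
[11] q0 h= 9  …______[_]XXXXXX…
[12] q0 h= 8  …______[_]XXXXXX…
[13] q0 h= 7  …______[_]XXXXXX…
[14] q0 h= 6  |______[_]XXXXXX…
[15] q0 h= 5  |_____[_]XXXXXX…
[16] q0 h= 4  |____[_]XXXXXX…
[17] q0 h= 3  |___[_]XXXXXX…
[18] q0 h= 2  |__[_]XXXXXX…
[19] q0 h= 1  |_[_]XXXXXX…
[20] q0 h= 0  |[_]XXXXXX…
[21] q0 h= 0  |[X]XXXXXX…
[22] q2 h= 1  |_[X]XXXXXX…
[23] q0 h= 2  |_X[X]XXXXXX…
[24] q2 h= 3  |_X_[X]XXXXXX…
[25] q0 h= 4  |_X_X[X]XXXXXX…
[26] q2 h= 5  |_X_X_[X]XXXXXX…
[27] q0 h= 6  |_X_X_X[X]XXXXXX…
[28] q2 h= 7  …X_X_X_[X]XXXXXX…
[29] q0 h= 8  …_X_X_X[X]XXXXXX…
[30] q2 h= 9  …X_X_X_[X]XXXXXX…
[31] q0 h=10  …_X_X_X[X]XXXXXX…
[32] q2 h=11  …X_X_X_[X]XXXXXX…
[33] q0 h=12  …_X_X_X[X]XXXXXX…
[34] q2 h=13  …X_X_X_[X]XXXXXX…
[35] q0 h=14  …_X_X_X[X]XXXXXX…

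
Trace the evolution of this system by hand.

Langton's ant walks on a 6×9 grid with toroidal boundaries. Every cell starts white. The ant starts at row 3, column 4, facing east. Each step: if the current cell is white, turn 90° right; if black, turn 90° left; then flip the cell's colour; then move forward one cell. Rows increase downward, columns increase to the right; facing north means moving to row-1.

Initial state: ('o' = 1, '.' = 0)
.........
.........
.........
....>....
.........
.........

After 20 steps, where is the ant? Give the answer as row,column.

1,2

gen 0: .........
.........
.........
....>....
.........
.........
gen 1: .........
.........
.........
....o....
....v....
.........
gen 2: .........
.........
.........
....o....
...<o....
.........
gen 3: .........
.........
.........
...^o....
...oo....
.........
gen 4: .........
.........
.........
...o>....
...oo....
.........
gen 5: .........
.........
....^....
...o.....
...oo....
.........
gen 6: .........
.........
....o>...
...o.....
...oo....
.........
gen 7: .........
.........
....oo...
...o.v...
...oo....
.........
gen 8: .........
.........
....oo...
...o<o...
...oo....
.........
gen 9: .........
.........
....^o...
...ooo...
...oo....
.........
gen 10: .........
.........
...<.o...
...ooo...
...oo....
.........
gen 11: .........
...^.....
...o.o...
...ooo...
...oo....
.........
gen 12: .........
...o>....
...o.o...
...ooo...
...oo....
.........
gen 13: .........
...oo....
...ovo...
...ooo...
...oo....
.........
gen 14: .........
...oo....
...<oo...
...ooo...
...oo....
.........
gen 15: .........
...oo....
....oo...
...voo...
...oo....
.........
gen 16: .........
...oo....
....oo...
....>o...
...oo....
.........
gen 17: .........
...oo....
....^o...
.....o...
...oo....
.........
gen 18: .........
...oo....
...<.o...
.....o...
...oo....
.........
gen 19: .........
...^o....
...o.o...
.....o...
...oo....
.........
gen 20: .........
..<.o....
...o.o...
.....o...
...oo....
.........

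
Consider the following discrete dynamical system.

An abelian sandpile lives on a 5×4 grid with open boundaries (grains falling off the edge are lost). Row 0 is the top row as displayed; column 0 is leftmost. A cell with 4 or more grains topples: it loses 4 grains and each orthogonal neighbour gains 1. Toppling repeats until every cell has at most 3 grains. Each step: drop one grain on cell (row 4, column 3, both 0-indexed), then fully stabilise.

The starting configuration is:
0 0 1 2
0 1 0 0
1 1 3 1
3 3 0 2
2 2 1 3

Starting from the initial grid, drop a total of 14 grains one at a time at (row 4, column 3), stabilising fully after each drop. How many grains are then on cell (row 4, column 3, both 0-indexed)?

k=0  0 0 1 2
0 1 0 0
1 1 3 1
3 3 0 2
2 2 1 3
k=1  0 0 1 2
0 1 0 0
1 1 3 1
3 3 0 3
2 2 2 0
k=2  0 0 1 2
0 1 0 0
1 1 3 1
3 3 0 3
2 2 2 1
k=3  0 0 1 2
0 1 0 0
1 1 3 1
3 3 0 3
2 2 2 2
k=4  0 0 1 2
0 1 0 0
1 1 3 1
3 3 0 3
2 2 2 3
k=5  0 0 1 2
0 1 0 0
1 1 3 2
3 3 1 0
2 2 3 1
k=6  0 0 1 2
0 1 0 0
1 1 3 2
3 3 1 0
2 2 3 2
k=7  0 0 1 2
0 1 0 0
1 1 3 2
3 3 1 0
2 2 3 3
k=8  0 0 1 2
0 1 0 0
1 1 3 2
3 3 2 1
2 3 0 1
k=9  0 0 1 2
0 1 0 0
1 1 3 2
3 3 2 1
2 3 0 2
k=10  0 0 1 2
0 1 0 0
1 1 3 2
3 3 2 1
2 3 0 3
k=11  0 0 1 2
0 1 0 0
1 1 3 2
3 3 2 2
2 3 1 0
k=12  0 0 1 2
0 1 0 0
1 1 3 2
3 3 2 2
2 3 1 1
k=13  0 0 1 2
0 1 0 0
1 1 3 2
3 3 2 2
2 3 1 2
k=14  0 0 1 2
0 1 0 0
1 1 3 2
3 3 2 2
2 3 1 3

3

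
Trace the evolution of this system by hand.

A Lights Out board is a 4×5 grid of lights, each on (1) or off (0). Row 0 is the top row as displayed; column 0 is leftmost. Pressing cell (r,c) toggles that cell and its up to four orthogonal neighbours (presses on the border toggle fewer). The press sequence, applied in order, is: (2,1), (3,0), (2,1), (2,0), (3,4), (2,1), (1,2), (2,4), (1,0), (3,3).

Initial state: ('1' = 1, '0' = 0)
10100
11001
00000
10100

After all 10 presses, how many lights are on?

k=0  10100
11001
00000
10100
k=1  10100
10001
11100
11100
k=2  10100
10001
01100
00100
k=3  10100
11001
10000
01100
k=4  10100
01001
01000
11100
k=5  10100
01001
01001
11111
k=6  10100
00001
10101
10111
k=7  10000
01111
10001
10111
k=8  10000
01110
10010
10110
k=9  00000
10110
00010
10110
k=10  00000
10110
00000
10001

5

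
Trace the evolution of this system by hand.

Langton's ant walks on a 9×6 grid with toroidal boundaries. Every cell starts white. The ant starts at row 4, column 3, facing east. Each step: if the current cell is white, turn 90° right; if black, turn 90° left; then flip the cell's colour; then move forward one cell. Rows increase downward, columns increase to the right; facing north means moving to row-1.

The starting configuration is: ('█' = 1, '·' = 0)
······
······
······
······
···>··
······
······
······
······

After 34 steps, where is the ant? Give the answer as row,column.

0) ······
······
······
······
···>··
······
······
······
······
1) ······
······
······
······
···█··
···v··
······
······
······
2) ······
······
······
······
···█··
··<█··
······
······
······
3) ······
······
······
······
··^█··
··██··
······
······
······
4) ······
······
······
······
··█>··
··██··
······
······
······
5) ······
······
······
···^··
··█···
··██··
······
······
······
6) ······
······
······
···█>·
··█···
··██··
······
······
······
7) ······
······
······
···██·
··█·v·
··██··
······
······
······
8) ······
······
······
···██·
··█<█·
··██··
······
······
······
9) ······
······
······
···^█·
··███·
··██··
······
······
······
10) ······
······
······
··<·█·
··███·
··██··
······
······
······
11) ······
······
··^···
··█·█·
··███·
··██··
······
······
······
12) ······
······
··█>··
··█·█·
··███·
··██··
······
······
······
13) ······
······
··██··
··█v█·
··███·
··██··
······
······
······
14) ······
······
··██··
··<██·
··███·
··██··
······
······
······
15) ······
······
··██··
···██·
··v██·
··██··
······
······
······
16) ······
······
··██··
···██·
···>█·
··██··
······
······
······
17) ······
······
··██··
···^█·
····█·
··██··
······
······
······
18) ······
······
··██··
··<·█·
····█·
··██··
······
······
······
19) ······
······
··^█··
··█·█·
····█·
··██··
······
······
······
20) ······
······
·<·█··
··█·█·
····█·
··██··
······
······
······
21) ······
·^····
·█·█··
··█·█·
····█·
··██··
······
······
······
22) ······
·█>···
·█·█··
··█·█·
····█·
··██··
······
······
······
23) ······
·██···
·█v█··
··█·█·
····█·
··██··
······
······
······
24) ······
·██···
·<██··
··█·█·
····█·
··██··
······
······
······
25) ······
·██···
··██··
·v█·█·
····█·
··██··
······
······
······
26) ······
·██···
··██··
<██·█·
····█·
··██··
······
······
······
27) ······
·██···
^·██··
███·█·
····█·
··██··
······
······
······
28) ······
·██···
█>██··
███·█·
····█·
··██··
······
······
······
29) ······
·██···
████··
█v█·█·
····█·
··██··
······
······
······
30) ······
·██···
████··
█·>·█·
····█·
··██··
······
······
······
31) ······
·██···
██^█··
█···█·
····█·
··██··
······
······
······
32) ······
·██···
█<·█··
█···█·
····█·
··██··
······
······
······
33) ······
·██···
█··█··
█v··█·
····█·
··██··
······
······
······
34) ······
·██···
█··█··
<█··█·
····█·
··██··
······
······
······

3,0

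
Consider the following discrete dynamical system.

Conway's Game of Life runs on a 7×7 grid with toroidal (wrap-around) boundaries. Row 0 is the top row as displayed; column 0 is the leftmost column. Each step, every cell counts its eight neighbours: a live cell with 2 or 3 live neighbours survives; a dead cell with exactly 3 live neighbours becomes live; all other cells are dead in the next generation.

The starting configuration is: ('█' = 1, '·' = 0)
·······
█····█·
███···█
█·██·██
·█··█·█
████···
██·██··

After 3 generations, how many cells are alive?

step 0: ·······
█····█·
███···█
█·██·██
·█··█·█
████···
██·██··
step 1: ██··█·█
█······
··███··
···██··
····█··
·····██
█··██··
step 2: ·█·████
█·█·███
··█·█··
··█··█·
···██··
···█·██
·█·██··
step 3: ·█·····
█·█····
··█·█··
··█··█·
··██··█
·····█·
·······

11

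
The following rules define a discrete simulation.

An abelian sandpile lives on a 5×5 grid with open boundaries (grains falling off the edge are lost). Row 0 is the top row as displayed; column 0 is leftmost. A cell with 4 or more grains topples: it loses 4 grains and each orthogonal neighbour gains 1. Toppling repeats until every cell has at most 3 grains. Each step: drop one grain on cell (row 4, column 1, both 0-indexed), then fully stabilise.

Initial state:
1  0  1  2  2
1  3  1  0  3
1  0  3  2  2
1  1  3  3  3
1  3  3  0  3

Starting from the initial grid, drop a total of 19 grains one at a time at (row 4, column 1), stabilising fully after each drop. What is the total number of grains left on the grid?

[0] 1  0  1  2  2
1  3  1  0  3
1  0  3  2  2
1  1  3  3  3
1  3  3  0  3
[1] 1  0  1  2  3
1  3  2  2  0
1  1  1  1  1
1  3  2  2  2
2  1  1  3  0
[2] 1  0  1  2  3
1  3  2  2  0
1  1  1  1  1
1  3  2  2  2
2  2  1  3  0
[3] 1  0  1  2  3
1  3  2  2  0
1  1  1  1  1
1  3  2  2  2
2  3  1  3  0
[4] 1  0  1  2  3
1  3  2  2  0
1  2  1  1  1
2  0  3  2  2
3  1  2  3  0
[5] 1  0  1  2  3
1  3  2  2  0
1  2  1  1  1
2  0  3  2  2
3  2  2  3  0
[6] 1  0  1  2  3
1  3  2  2  0
1  2  1  1  1
2  0  3  2  2
3  3  2  3  0
[7] 1  0  1  2  3
1  3  2  2  0
1  2  1  1  1
3  1  3  2  2
0  1  3  3  0
[8] 1  0  1  2  3
1  3  2  2  0
1  2  1  1  1
3  1  3  2  2
0  2  3  3  0
[9] 1  0  1  2  3
1  3  2  2  0
1  2  1  1  1
3  1  3  2  2
0  3  3  3  0
[10] 1  0  1  2  3
1  3  2  2  0
1  2  2  2  1
3  3  1  0  3
1  1  2  1  1
[11] 1  0  1  2  3
1  3  2  2  0
1  2  2  2  1
3  3  1  0  3
1  2  2  1  1
[12] 1  0  1  2  3
1  3  2  2  0
1  2  2  2  1
3  3  1  0  3
1  3  2  1  1
[13] 1  0  1  2  3
1  3  2  2  0
2  3  2  2  1
0  1  2  0  3
3  1  3  1  1
[14] 1  0  1  2  3
1  3  2  2  0
2  3  2  2  1
0  1  2  0  3
3  2  3  1  1
[15] 1  0  1  2  3
1  3  2  2  0
2  3  2  2  1
0  1  2  0  3
3  3  3  1  1
[16] 1  0  1  2  3
1  3  2  2  0
2  3  2  2  1
1  2  3  0  3
0  2  0  2  1
[17] 1  0  1  2  3
1  3  2  2  0
2  3  2  2  1
1  2  3  0  3
0  3  0  2  1
[18] 1  0  1  2  3
1  3  2  2  0
2  3  2  2  1
1  3  3  0  3
1  0  1  2  1
[19] 1  0  1  2  3
1  3  2  2  0
2  3  2  2  1
1  3  3  0  3
1  1  1  2  1

41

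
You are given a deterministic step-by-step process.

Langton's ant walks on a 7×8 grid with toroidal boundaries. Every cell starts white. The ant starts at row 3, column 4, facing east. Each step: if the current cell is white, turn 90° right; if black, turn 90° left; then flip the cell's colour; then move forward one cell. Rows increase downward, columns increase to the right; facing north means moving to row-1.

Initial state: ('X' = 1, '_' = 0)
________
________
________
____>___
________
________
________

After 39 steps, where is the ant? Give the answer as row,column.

step 0: ________
________
________
____>___
________
________
________
step 1: ________
________
________
____X___
____v___
________
________
step 2: ________
________
________
____X___
___<X___
________
________
step 3: ________
________
________
___^X___
___XX___
________
________
step 4: ________
________
________
___X>___
___XX___
________
________
step 5: ________
________
____^___
___X____
___XX___
________
________
step 6: ________
________
____X>__
___X____
___XX___
________
________
step 7: ________
________
____XX__
___X_v__
___XX___
________
________
step 8: ________
________
____XX__
___X<X__
___XX___
________
________
step 9: ________
________
____^X__
___XXX__
___XX___
________
________
step 10: ________
________
___<_X__
___XXX__
___XX___
________
________
step 11: ________
___^____
___X_X__
___XXX__
___XX___
________
________
step 12: ________
___X>___
___X_X__
___XXX__
___XX___
________
________
step 13: ________
___XX___
___XvX__
___XXX__
___XX___
________
________
step 14: ________
___XX___
___<XX__
___XXX__
___XX___
________
________
step 15: ________
___XX___
____XX__
___vXX__
___XX___
________
________
step 16: ________
___XX___
____XX__
____>X__
___XX___
________
________
step 17: ________
___XX___
____^X__
_____X__
___XX___
________
________
step 18: ________
___XX___
___<_X__
_____X__
___XX___
________
________
step 19: ________
___^X___
___X_X__
_____X__
___XX___
________
________
step 20: ________
__<_X___
___X_X__
_____X__
___XX___
________
________
step 21: __^_____
__X_X___
___X_X__
_____X__
___XX___
________
________
step 22: __X>____
__X_X___
___X_X__
_____X__
___XX___
________
________
step 23: __XX____
__XvX___
___X_X__
_____X__
___XX___
________
________
step 24: __XX____
__<XX___
___X_X__
_____X__
___XX___
________
________
step 25: __XX____
___XX___
__vX_X__
_____X__
___XX___
________
________
step 26: __XX____
___XX___
_<XX_X__
_____X__
___XX___
________
________
step 27: __XX____
_^_XX___
_XXX_X__
_____X__
___XX___
________
________
step 28: __XX____
_X>XX___
_XXX_X__
_____X__
___XX___
________
________
step 29: __XX____
_XXXX___
_XvX_X__
_____X__
___XX___
________
________
step 30: __XX____
_XXXX___
_X_>_X__
_____X__
___XX___
________
________
step 31: __XX____
_XX^X___
_X___X__
_____X__
___XX___
________
________
step 32: __XX____
_X<_X___
_X___X__
_____X__
___XX___
________
________
step 33: __XX____
_X__X___
_Xv__X__
_____X__
___XX___
________
________
step 34: __XX____
_X__X___
_<X__X__
_____X__
___XX___
________
________
step 35: __XX____
_X__X___
__X__X__
_v___X__
___XX___
________
________
step 36: __XX____
_X__X___
__X__X__
<X___X__
___XX___
________
________
step 37: __XX____
_X__X___
^_X__X__
XX___X__
___XX___
________
________
step 38: __XX____
_X__X___
X>X__X__
XX___X__
___XX___
________
________
step 39: __XX____
_X__X___
XXX__X__
Xv___X__
___XX___
________
________

3,1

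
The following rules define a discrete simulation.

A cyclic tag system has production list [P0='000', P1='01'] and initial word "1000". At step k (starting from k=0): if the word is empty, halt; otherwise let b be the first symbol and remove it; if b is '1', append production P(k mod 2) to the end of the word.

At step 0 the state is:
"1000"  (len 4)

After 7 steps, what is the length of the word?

t=0: "1000"  (len 4)
t=1: "000000"  (len 6)
t=2: "00000"  (len 5)
t=3: "0000"  (len 4)
t=4: "000"  (len 3)
t=5: "00"  (len 2)
t=6: "0"  (len 1)
t=7: (halted — word empty)

0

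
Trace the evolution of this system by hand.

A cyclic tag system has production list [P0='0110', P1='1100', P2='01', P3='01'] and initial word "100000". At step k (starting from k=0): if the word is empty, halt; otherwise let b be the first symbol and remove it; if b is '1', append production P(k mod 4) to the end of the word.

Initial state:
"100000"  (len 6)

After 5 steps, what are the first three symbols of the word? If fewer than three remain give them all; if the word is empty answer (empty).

001

k=0  "100000"  (len 6)
k=1  "000000110"  (len 9)
k=2  "00000110"  (len 8)
k=3  "0000110"  (len 7)
k=4  "000110"  (len 6)
k=5  "00110"  (len 5)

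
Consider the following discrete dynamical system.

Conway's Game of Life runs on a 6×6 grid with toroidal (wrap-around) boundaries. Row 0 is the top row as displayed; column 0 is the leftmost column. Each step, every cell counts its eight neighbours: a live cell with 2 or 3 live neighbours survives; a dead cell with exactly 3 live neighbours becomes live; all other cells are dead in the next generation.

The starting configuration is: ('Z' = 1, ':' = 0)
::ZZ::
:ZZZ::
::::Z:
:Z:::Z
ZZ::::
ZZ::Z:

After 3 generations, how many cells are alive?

t=0: ::ZZ::
:ZZZ::
::::Z:
:Z:::Z
ZZ::::
ZZ::Z:
t=1: Z:::Z:
:Z::Z:
ZZ:ZZ:
:Z:::Z
::Z:::
Z::Z:Z
t=2: ZZ:ZZ:
:ZZ:Z:
:Z:ZZ:
:Z:ZZZ
:ZZ:ZZ
ZZ:ZZZ
t=3: ::::::
::::::
:Z::::
:Z::::
::::::
::::::

2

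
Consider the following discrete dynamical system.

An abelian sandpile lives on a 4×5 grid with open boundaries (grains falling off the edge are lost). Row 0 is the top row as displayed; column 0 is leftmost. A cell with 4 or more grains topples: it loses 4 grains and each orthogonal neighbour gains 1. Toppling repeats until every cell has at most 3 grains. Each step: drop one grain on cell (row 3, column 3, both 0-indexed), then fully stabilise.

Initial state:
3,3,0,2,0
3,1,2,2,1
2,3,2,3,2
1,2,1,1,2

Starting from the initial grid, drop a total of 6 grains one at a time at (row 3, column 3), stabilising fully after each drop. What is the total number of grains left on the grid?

0) 3,3,0,2,0
3,1,2,2,1
2,3,2,3,2
1,2,1,1,2
1) 3,3,0,2,0
3,1,2,2,1
2,3,2,3,2
1,2,1,2,2
2) 3,3,0,2,0
3,1,2,2,1
2,3,2,3,2
1,2,1,3,2
3) 3,3,0,2,0
3,1,2,3,1
2,3,3,0,3
1,2,2,1,3
4) 3,3,0,2,0
3,1,2,3,1
2,3,3,0,3
1,2,2,2,3
5) 3,3,0,2,0
3,1,2,3,1
2,3,3,0,3
1,2,2,3,3
6) 3,3,0,2,0
3,1,2,3,2
2,3,3,2,0
1,2,3,1,1

37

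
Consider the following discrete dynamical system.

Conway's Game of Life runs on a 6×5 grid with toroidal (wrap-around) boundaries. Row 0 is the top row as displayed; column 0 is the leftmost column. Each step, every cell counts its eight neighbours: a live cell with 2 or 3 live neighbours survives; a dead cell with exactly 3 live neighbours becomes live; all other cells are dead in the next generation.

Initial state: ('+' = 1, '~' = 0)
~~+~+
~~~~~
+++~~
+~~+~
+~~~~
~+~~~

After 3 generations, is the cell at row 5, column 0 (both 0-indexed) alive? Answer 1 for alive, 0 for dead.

t=0: ~~+~+
~~~~~
+++~~
+~~+~
+~~~~
~+~~~
t=1: ~~~~~
+~++~
+++~+
+~+~~
++~~+
++~~~
t=2: +~+~+
+~++~
~~~~~
~~+~~
~~+~+
~+~~+
t=3: ~~+~~
+~++~
~+++~
~~~+~
+++~~
~++~+

0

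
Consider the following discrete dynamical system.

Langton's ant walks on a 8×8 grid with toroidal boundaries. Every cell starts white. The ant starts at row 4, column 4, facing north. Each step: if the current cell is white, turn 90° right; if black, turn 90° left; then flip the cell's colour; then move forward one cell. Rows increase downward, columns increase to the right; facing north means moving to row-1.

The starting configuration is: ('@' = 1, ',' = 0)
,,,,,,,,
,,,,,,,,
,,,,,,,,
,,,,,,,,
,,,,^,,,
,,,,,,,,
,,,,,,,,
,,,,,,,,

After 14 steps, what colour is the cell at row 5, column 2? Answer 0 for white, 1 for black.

0) ,,,,,,,,
,,,,,,,,
,,,,,,,,
,,,,,,,,
,,,,^,,,
,,,,,,,,
,,,,,,,,
,,,,,,,,
1) ,,,,,,,,
,,,,,,,,
,,,,,,,,
,,,,,,,,
,,,,@>,,
,,,,,,,,
,,,,,,,,
,,,,,,,,
2) ,,,,,,,,
,,,,,,,,
,,,,,,,,
,,,,,,,,
,,,,@@,,
,,,,,v,,
,,,,,,,,
,,,,,,,,
3) ,,,,,,,,
,,,,,,,,
,,,,,,,,
,,,,,,,,
,,,,@@,,
,,,,<@,,
,,,,,,,,
,,,,,,,,
4) ,,,,,,,,
,,,,,,,,
,,,,,,,,
,,,,,,,,
,,,,^@,,
,,,,@@,,
,,,,,,,,
,,,,,,,,
5) ,,,,,,,,
,,,,,,,,
,,,,,,,,
,,,,,,,,
,,,<,@,,
,,,,@@,,
,,,,,,,,
,,,,,,,,
6) ,,,,,,,,
,,,,,,,,
,,,,,,,,
,,,^,,,,
,,,@,@,,
,,,,@@,,
,,,,,,,,
,,,,,,,,
7) ,,,,,,,,
,,,,,,,,
,,,,,,,,
,,,@>,,,
,,,@,@,,
,,,,@@,,
,,,,,,,,
,,,,,,,,
8) ,,,,,,,,
,,,,,,,,
,,,,,,,,
,,,@@,,,
,,,@v@,,
,,,,@@,,
,,,,,,,,
,,,,,,,,
9) ,,,,,,,,
,,,,,,,,
,,,,,,,,
,,,@@,,,
,,,<@@,,
,,,,@@,,
,,,,,,,,
,,,,,,,,
10) ,,,,,,,,
,,,,,,,,
,,,,,,,,
,,,@@,,,
,,,,@@,,
,,,v@@,,
,,,,,,,,
,,,,,,,,
11) ,,,,,,,,
,,,,,,,,
,,,,,,,,
,,,@@,,,
,,,,@@,,
,,<@@@,,
,,,,,,,,
,,,,,,,,
12) ,,,,,,,,
,,,,,,,,
,,,,,,,,
,,,@@,,,
,,^,@@,,
,,@@@@,,
,,,,,,,,
,,,,,,,,
13) ,,,,,,,,
,,,,,,,,
,,,,,,,,
,,,@@,,,
,,@>@@,,
,,@@@@,,
,,,,,,,,
,,,,,,,,
14) ,,,,,,,,
,,,,,,,,
,,,,,,,,
,,,@@,,,
,,@@@@,,
,,@v@@,,
,,,,,,,,
,,,,,,,,

1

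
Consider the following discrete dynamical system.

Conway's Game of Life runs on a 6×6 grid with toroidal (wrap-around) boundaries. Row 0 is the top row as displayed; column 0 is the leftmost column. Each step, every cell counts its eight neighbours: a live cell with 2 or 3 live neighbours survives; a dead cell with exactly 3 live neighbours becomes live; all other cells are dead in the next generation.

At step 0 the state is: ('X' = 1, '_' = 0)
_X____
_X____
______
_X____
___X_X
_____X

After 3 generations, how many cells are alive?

step 0: _X____
_X____
______
_X____
___X_X
_____X
step 1: X_____
______
______
______
X___X_
X___X_
step 2: _____X
______
______
______
______
XX____
step 3: X_____
______
______
______
______
X_____

2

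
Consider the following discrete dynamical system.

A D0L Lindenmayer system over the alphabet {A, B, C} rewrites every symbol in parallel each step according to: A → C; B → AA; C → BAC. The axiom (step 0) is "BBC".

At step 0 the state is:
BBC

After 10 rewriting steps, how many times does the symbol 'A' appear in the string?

0) BBC
1) AAAABAC
2) CCCCAACBAC
3) BACBACBACBACCCBACAACBAC
4) AACBACAACBACAACBACAACBACBACBACAACBACCCBACAACBAC
5) CCBACAACBACCCBACAACBACCCBACAACBACCCBACAACBACAACBACAACBACCCBACAACBACBACBACAACBACCCBACAACBAC
6) BACBACAACBACCCBACAACBACBACBACAACBACCCBACAACBACBACBACAACBAC…CCCBACAACBACAACBACAACBACCCBACAACBACBACBACAACBACCCBACAACBAC  (len 183)
7) AACBACAACBACCCBACAACBACBACBACAACBACCCBACAACBACAACBACAACBAC…CCCBACAACBACAACBACAACBACCCBACAACBACBACBACAACBACCCBACAACBAC  (len 367)
8) CCBACAACBACCCBACAACBACBACBACAACBACCCBACAACBACAACBACAACBACC…CCCBACAACBACAACBACAACBACCCBACAACBACBACBACAACBACCCBACAACBAC  (len 730)
9) BACBACAACBACCCBACAACBACBACBACAACBACCCBACAACBACAACBACAACBAC…CCCBACAACBACAACBACAACBACCCBACAACBACBACBACAACBACCCBACAACBAC  (len 1463)
10) AACBACAACBACCCBACAACBACBACBACAACBACCCBACAACBACAACBACAACBAC…CCCBACAACBACAACBACAACBACCCBACAACBACBACBACAACBACCCBACAACBAC  (len 2927)

1173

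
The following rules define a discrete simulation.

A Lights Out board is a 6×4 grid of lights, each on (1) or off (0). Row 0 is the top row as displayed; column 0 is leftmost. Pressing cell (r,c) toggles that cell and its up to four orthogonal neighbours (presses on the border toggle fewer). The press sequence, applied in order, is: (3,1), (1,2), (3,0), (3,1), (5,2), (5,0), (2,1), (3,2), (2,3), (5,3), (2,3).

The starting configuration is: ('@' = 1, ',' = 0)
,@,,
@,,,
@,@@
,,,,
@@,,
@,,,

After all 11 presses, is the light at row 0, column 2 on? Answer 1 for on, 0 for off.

gen 0: ,@,,
@,,,
@,@@
,,,,
@@,,
@,,,
gen 1: ,@,,
@,,,
@@@@
@@@,
@,,,
@,,,
gen 2: ,@@,
@@@@
@@,@
@@@,
@,,,
@,,,
gen 3: ,@@,
@@@@
,@,@
,,@,
,,,,
@,,,
gen 4: ,@@,
@@@@
,,,@
@@,,
,@,,
@,,,
gen 5: ,@@,
@@@@
,,,@
@@,,
,@@,
@@@@
gen 6: ,@@,
@@@@
,,,@
@@,,
@@@,
,,@@
gen 7: ,@@,
@,@@
@@@@
@,,,
@@@,
,,@@
gen 8: ,@@,
@,@@
@@,@
@@@@
@@,,
,,@@
gen 9: ,@@,
@,@,
@@@,
@@@,
@@,,
,,@@
gen 10: ,@@,
@,@,
@@@,
@@@,
@@,@
,,,,
gen 11: ,@@,
@,@@
@@,@
@@@@
@@,@
,,,,

1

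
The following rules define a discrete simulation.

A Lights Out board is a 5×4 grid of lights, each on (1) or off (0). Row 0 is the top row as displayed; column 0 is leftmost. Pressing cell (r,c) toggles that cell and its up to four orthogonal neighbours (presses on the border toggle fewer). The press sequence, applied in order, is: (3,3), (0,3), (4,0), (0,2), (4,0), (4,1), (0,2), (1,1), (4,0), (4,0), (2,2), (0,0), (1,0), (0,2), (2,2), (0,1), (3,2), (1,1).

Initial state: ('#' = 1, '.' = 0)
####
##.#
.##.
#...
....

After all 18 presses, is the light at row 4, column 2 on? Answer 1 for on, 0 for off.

0

gen 0: ####
##.#
.##.
#...
....
gen 1: ####
##.#
.###
#.##
...#
gen 2: ##..
##..
.###
#.##
...#
gen 3: ##..
##..
.###
..##
##.#
gen 4: #.##
###.
.###
..##
##.#
gen 5: #.##
###.
.###
#.##
...#
gen 6: #.##
###.
.###
####
####
gen 7: ##..
##..
.###
####
####
gen 8: #...
..#.
..##
####
####
gen 9: #...
..#.
..##
.###
..##
gen 10: #...
..#.
..##
####
####
gen 11: #...
....
.#..
##.#
####
gen 12: .#..
#...
.#..
##.#
####
gen 13: ##..
.#..
##..
##.#
####
gen 14: #.##
.##.
##..
##.#
####
gen 15: #.##
.#..
#.##
####
####
gen 16: .#.#
....
#.##
####
####
gen 17: .#.#
....
#..#
#...
##.#
gen 18: ...#
###.
##.#
#...
##.#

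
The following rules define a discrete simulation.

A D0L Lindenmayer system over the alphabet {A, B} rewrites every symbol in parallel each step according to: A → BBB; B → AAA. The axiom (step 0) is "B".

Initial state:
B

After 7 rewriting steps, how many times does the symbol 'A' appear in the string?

k=0  B
k=1  AAA
k=2  BBBBBBBBB
k=3  AAAAAAAAAAAAAAAAAAAAAAAAAAA
k=4  BBBBBBBBBBBBBBBBBBBBBBBBBBBBBBBBBBBBBBBBBBBBBBBBBBBBBBBBBBBBBBBBBBBBBBBBBBBBBBBBB
k=5  AAAAAAAAAAAAAAAAAAAAAAAAAAAAAAAAAAAAAAAAAAAAAAAAAAAAAAAAAA…AAAAAAAAAAAAAAAAAAAAAAAAAAAAAAAAAAAAAAAAAAAAAAAAAAAAAAAAAA  (len 243)
k=6  BBBBBBBBBBBBBBBBBBBBBBBBBBBBBBBBBBBBBBBBBBBBBBBBBBBBBBBBBB…BBBBBBBBBBBBBBBBBBBBBBBBBBBBBBBBBBBBBBBBBBBBBBBBBBBBBBBBBB  (len 729)
k=7  AAAAAAAAAAAAAAAAAAAAAAAAAAAAAAAAAAAAAAAAAAAAAAAAAAAAAAAAAA…AAAAAAAAAAAAAAAAAAAAAAAAAAAAAAAAAAAAAAAAAAAAAAAAAAAAAAAAAA  (len 2187)

2187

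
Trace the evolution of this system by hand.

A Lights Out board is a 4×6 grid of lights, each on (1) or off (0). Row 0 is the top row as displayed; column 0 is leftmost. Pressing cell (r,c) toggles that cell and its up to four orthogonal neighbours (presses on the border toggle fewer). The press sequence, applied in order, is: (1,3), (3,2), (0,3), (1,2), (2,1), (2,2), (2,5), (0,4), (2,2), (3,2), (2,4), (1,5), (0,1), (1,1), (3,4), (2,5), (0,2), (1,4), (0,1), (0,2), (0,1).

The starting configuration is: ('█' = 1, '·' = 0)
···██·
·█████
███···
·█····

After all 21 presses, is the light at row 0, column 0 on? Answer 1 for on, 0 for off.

1

step 0: ···██·
·█████
███···
·█····
step 1: ····█·
·█···█
████··
·█····
step 2: ····█·
·█···█
██·█··
··██··
step 3: ··██··
·█·█·█
██·█··
··██··
step 4: ···█··
··█··█
████··
··██··
step 5: ···█··
·██··█
···█··
·███··
step 6: ···█··
·█···█
·██···
·█·█··
step 7: ···█··
·█····
·██·██
·█·█·█
step 8: ····██
·█··█·
·██·██
·█·█·█
step 9: ····██
·██·█·
···███
·███·█
step 10: ····██
·██·█·
··████
·····█
step 11: ····██
·██···
··█···
····██
step 12: ····█·
·██·██
··█··█
····██
step 13: ███·█·
··█·██
··█··█
····██
step 14: █·█·█·
██··██
·██··█
····██
step 15: █·█·█·
██··██
·██·██
···█··
step 16: █·█·█·
██··█·
·██···
···█·█
step 17: ██·██·
███·█·
·██···
···█·█
step 18: ██·█··
████·█
·██·█·
···█·█
step 19: ··██··
█·██·█
·██·█·
···█·█
step 20: ·█····
█··█·█
·██·█·
···█·█
step 21: █·█···
██·█·█
·██·█·
···█·█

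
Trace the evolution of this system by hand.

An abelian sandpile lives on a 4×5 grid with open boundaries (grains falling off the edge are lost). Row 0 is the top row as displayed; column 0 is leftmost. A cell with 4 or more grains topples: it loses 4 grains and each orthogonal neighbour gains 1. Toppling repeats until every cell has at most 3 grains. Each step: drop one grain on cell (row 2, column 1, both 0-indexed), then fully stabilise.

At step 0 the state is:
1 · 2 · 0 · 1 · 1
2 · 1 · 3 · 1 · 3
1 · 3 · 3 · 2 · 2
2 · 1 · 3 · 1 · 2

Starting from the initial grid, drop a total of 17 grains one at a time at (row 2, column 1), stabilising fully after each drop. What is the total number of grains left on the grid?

k=0  1 · 2 · 0 · 1 · 1
2 · 1 · 3 · 1 · 3
1 · 3 · 3 · 2 · 2
2 · 1 · 3 · 1 · 2
k=1  1 · 2 · 1 · 1 · 1
2 · 3 · 0 · 2 · 3
2 · 1 · 2 · 3 · 2
2 · 3 · 0 · 2 · 2
k=2  1 · 2 · 1 · 1 · 1
2 · 3 · 0 · 2 · 3
2 · 2 · 2 · 3 · 2
2 · 3 · 0 · 2 · 2
k=3  1 · 2 · 1 · 1 · 1
2 · 3 · 0 · 2 · 3
2 · 3 · 2 · 3 · 2
2 · 3 · 0 · 2 · 2
k=4  1 · 3 · 1 · 1 · 1
3 · 0 · 1 · 2 · 3
3 · 2 · 3 · 3 · 2
3 · 0 · 1 · 2 · 2
k=5  1 · 3 · 1 · 1 · 1
3 · 0 · 1 · 2 · 3
3 · 3 · 3 · 3 · 2
3 · 0 · 1 · 2 · 2
k=6  2 · 3 · 1 · 1 · 1
0 · 2 · 2 · 3 · 3
2 · 2 · 1 · 0 · 3
0 · 2 · 2 · 3 · 2
k=7  2 · 3 · 1 · 1 · 1
0 · 2 · 2 · 3 · 3
2 · 3 · 1 · 0 · 3
0 · 2 · 2 · 3 · 2
k=8  2 · 3 · 1 · 1 · 1
0 · 3 · 2 · 3 · 3
3 · 0 · 2 · 0 · 3
0 · 3 · 2 · 3 · 2
k=9  2 · 3 · 1 · 1 · 1
0 · 3 · 2 · 3 · 3
3 · 1 · 2 · 0 · 3
0 · 3 · 2 · 3 · 2
k=10  2 · 3 · 1 · 1 · 1
0 · 3 · 2 · 3 · 3
3 · 2 · 2 · 0 · 3
0 · 3 · 2 · 3 · 2
k=11  2 · 3 · 1 · 1 · 1
0 · 3 · 2 · 3 · 3
3 · 3 · 2 · 0 · 3
0 · 3 · 2 · 3 · 2
k=12  3 · 0 · 2 · 1 · 1
2 · 1 · 3 · 3 · 3
0 · 3 · 3 · 0 · 3
2 · 0 · 3 · 3 · 2
k=13  3 · 0 · 3 · 2 · 2
2 · 3 · 1 · 2 · 1
1 · 1 · 3 · 0 · 2
2 · 2 · 1 · 2 · 0
k=14  3 · 0 · 3 · 2 · 2
2 · 3 · 1 · 2 · 1
1 · 2 · 3 · 0 · 2
2 · 2 · 1 · 2 · 0
k=15  3 · 0 · 3 · 2 · 2
2 · 3 · 1 · 2 · 1
1 · 3 · 3 · 0 · 2
2 · 2 · 1 · 2 · 0
k=16  3 · 1 · 3 · 2 · 2
3 · 0 · 3 · 2 · 1
2 · 2 · 0 · 1 · 2
2 · 3 · 2 · 2 · 0
k=17  3 · 1 · 3 · 2 · 2
3 · 0 · 3 · 2 · 1
2 · 3 · 0 · 1 · 2
2 · 3 · 2 · 2 · 0

37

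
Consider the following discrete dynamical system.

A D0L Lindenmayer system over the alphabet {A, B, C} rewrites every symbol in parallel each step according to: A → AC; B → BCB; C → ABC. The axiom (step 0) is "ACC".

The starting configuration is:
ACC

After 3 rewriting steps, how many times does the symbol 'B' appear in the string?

22

step 0: ACC
step 1: ACABCABC
step 2: ACABCACBCBABCACBCBABC
step 3: ACABCACBCBABCACABCBCBABCBCBACBCBABCACABCBCBABCBCBACBCBABC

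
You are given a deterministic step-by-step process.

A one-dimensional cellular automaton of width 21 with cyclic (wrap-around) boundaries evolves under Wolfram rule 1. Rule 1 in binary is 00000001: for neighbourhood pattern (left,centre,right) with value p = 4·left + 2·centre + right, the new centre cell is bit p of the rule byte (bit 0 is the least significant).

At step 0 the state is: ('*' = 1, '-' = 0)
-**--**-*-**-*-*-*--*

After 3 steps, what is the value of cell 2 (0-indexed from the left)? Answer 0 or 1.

0

0) -**--**-*-**-*-*-*--*
1) ---------------------
2) *********************
3) ---------------------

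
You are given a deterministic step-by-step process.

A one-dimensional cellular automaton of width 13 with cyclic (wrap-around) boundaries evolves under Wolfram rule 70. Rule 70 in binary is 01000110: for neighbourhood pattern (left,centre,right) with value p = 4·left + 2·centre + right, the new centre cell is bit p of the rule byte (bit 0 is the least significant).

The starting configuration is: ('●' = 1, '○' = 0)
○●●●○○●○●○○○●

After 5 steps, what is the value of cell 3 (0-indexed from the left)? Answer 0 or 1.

k=0  ○●●●○○●○●○○○●
k=1  ○○○●○●●○●○○●●
k=2  ○○●●○○●○●○●○●
k=3  ○●○●○●●○●○●○●
k=4  ○●○●○○●○●○●○●
k=5  ○●○●○●●○●○●○●

1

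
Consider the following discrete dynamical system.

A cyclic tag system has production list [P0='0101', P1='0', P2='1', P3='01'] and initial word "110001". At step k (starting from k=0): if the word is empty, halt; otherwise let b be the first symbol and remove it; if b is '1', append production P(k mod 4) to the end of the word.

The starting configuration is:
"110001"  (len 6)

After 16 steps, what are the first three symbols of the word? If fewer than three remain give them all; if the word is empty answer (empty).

(empty)

t=0: "110001"  (len 6)
t=1: "100010101"  (len 9)
t=2: "000101010"  (len 9)
t=3: "00101010"  (len 8)
t=4: "0101010"  (len 7)
t=5: "101010"  (len 6)
t=6: "010100"  (len 6)
t=7: "10100"  (len 5)
t=8: "010001"  (len 6)
t=9: "10001"  (len 5)
t=10: "00010"  (len 5)
t=11: "0010"  (len 4)
t=12: "010"  (len 3)
t=13: "10"  (len 2)
t=14: "00"  (len 2)
t=15: "0"  (len 1)
t=16: (halted — word empty)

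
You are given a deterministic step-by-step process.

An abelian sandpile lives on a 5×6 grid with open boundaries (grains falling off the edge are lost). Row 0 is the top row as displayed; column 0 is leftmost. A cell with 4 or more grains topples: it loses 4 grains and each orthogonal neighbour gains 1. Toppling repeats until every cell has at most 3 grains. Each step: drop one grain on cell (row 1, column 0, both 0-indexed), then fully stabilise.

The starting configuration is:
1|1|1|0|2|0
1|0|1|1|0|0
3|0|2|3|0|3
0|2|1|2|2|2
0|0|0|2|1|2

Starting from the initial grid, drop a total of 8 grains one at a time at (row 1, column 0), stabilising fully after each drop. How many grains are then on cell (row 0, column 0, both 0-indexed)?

t=0: 1|1|1|0|2|0
1|0|1|1|0|0
3|0|2|3|0|3
0|2|1|2|2|2
0|0|0|2|1|2
t=1: 1|1|1|0|2|0
2|0|1|1|0|0
3|0|2|3|0|3
0|2|1|2|2|2
0|0|0|2|1|2
t=2: 1|1|1|0|2|0
3|0|1|1|0|0
3|0|2|3|0|3
0|2|1|2|2|2
0|0|0|2|1|2
t=3: 2|1|1|0|2|0
1|1|1|1|0|0
0|1|2|3|0|3
1|2|1|2|2|2
0|0|0|2|1|2
t=4: 2|1|1|0|2|0
2|1|1|1|0|0
0|1|2|3|0|3
1|2|1|2|2|2
0|0|0|2|1|2
t=5: 2|1|1|0|2|0
3|1|1|1|0|0
0|1|2|3|0|3
1|2|1|2|2|2
0|0|0|2|1|2
t=6: 3|1|1|0|2|0
0|2|1|1|0|0
1|1|2|3|0|3
1|2|1|2|2|2
0|0|0|2|1|2
t=7: 3|1|1|0|2|0
1|2|1|1|0|0
1|1|2|3|0|3
1|2|1|2|2|2
0|0|0|2|1|2
t=8: 3|1|1|0|2|0
2|2|1|1|0|0
1|1|2|3|0|3
1|2|1|2|2|2
0|0|0|2|1|2

3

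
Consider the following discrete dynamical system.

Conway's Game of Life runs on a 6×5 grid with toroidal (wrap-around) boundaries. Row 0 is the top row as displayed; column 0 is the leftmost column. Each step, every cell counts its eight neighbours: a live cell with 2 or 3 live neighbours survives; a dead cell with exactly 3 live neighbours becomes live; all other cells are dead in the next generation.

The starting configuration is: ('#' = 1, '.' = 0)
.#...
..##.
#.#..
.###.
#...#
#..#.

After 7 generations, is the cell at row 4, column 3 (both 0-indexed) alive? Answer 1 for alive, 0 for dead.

[0] .#...
..##.
#.#..
.###.
#...#
#..#.
[1] .#.##
..##.
....#
..##.
#....
##...
[2] .#.##
#.#..
....#
...##
#.#.#
.##..
[3] ...##
###..
#...#
.....
#.#.#
.....
[4] #####
.##..
#...#
.#.#.
.....
#....
[5] ...##
.....
#..##
#...#
.....
#.##.
[6] ..###
#....
#..#.
#..#.
##.#.
..##.
[7] .##.#
###..
##...
#..#.
##.#.
#....

1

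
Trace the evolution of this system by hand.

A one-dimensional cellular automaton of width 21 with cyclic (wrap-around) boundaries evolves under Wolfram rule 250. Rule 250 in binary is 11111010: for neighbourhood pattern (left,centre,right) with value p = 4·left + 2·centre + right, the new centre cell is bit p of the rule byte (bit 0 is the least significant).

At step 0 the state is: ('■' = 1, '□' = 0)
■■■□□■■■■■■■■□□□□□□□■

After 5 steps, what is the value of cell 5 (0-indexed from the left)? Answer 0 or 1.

1

0) ■■■□□■■■■■■■■□□□□□□□■
1) ■■■■■■■■■■■■■■□□□□□■■
2) ■■■■■■■■■■■■■■■□□□■■■
3) ■■■■■■■■■■■■■■■■□■■■■
4) ■■■■■■■■■■■■■■■■■■■■■
5) ■■■■■■■■■■■■■■■■■■■■■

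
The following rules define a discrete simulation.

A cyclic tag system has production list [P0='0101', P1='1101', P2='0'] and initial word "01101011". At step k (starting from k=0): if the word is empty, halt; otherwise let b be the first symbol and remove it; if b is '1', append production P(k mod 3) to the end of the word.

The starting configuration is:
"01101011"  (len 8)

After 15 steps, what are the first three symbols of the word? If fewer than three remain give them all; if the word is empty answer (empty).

010

k=0  "01101011"  (len 8)
k=1  "1101011"  (len 7)
k=2  "1010111101"  (len 10)
k=3  "0101111010"  (len 10)
k=4  "101111010"  (len 9)
k=5  "011110101101"  (len 12)
k=6  "11110101101"  (len 11)
k=7  "11101011010101"  (len 14)
k=8  "11010110101011101"  (len 17)
k=9  "10101101010111010"  (len 17)
k=10  "01011010101110100101"  (len 20)
k=11  "1011010101110100101"  (len 19)
k=12  "0110101011101001010"  (len 19)
k=13  "110101011101001010"  (len 18)
k=14  "101010111010010101101"  (len 21)
k=15  "010101110100101011010"  (len 21)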